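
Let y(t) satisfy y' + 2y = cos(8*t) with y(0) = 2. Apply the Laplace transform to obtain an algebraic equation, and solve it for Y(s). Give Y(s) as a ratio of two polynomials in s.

Apply the Laplace transform to the equation.
The derivative rules (L{y'} = sY - y(0) = sY - 2) turn the left side into (s + 2)Y - (2).
The right side is L{cos(8*t)} = s/(s^2 + 64).
So (s + 2)Y = s/(s^2 + 64) + (2).
Divide through and combine into a single rational function.

Y(s) = (2*s^2 + s + 128)/(s^3 + 2*s^2 + 64*s + 128)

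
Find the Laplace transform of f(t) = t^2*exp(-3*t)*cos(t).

2*(s + 3)*(s^2 + 6*s + 6)/(s^2 + 6*s + 10)^3

L{cos(t)} = s/(s^2 + 1).
Multiplying by e^(-3t) shifts s → s + 3, so L{exp(-3*t)*cos(t)} = (s + 3)/((s + 3)^2 + 1).
Then apply L{t^2·g(t)} = (-1)^2 d^2/ds^2[G(s)] with G(s) = (s + 3)/((s + 3)^2 + 1):
differentiating 2 times and applying the sign gives 2*(s + 3)*(s^2 + 6*s + 6)/(s^2 + 6*s + 10)^3.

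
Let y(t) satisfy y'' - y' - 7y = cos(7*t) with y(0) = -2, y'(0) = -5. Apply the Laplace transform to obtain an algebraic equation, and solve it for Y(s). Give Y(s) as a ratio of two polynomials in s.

Laplace-transform each side.
The derivative rules (L{y''} = s^2 Y - s·y(0) - y'(0) and L{y'} = sY - y(0), with y(0) = -2, y'(0) = -5) turn the left side into (s^2 - s - 7)Y - (-2*s - 3).
The right side is L{cos(7*t)} = s/(s^2 + 49).
So (s^2 - s - 7)Y = s/(s^2 + 49) + (-2*s - 3).
Divide through and combine into a single rational function.

Y(s) = (-2*s^3 - 3*s^2 - 97*s - 147)/(s^4 - s^3 + 42*s^2 - 49*s - 343)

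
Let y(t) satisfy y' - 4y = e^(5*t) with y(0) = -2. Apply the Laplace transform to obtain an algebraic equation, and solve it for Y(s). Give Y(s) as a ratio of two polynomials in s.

Transform both sides with L{·}.
Using L{y'} = sY - y(0) = sY - (-2), the left side becomes (s - 4)Y - (-2).
The right side is L{e^(5*t)} = 1/(s - 5).
So (s - 4)Y = 1/(s - 5) + (-2).
Solve for Y(s) and write it as one ratio of polynomials.

Y(s) = (-2*s + 11)/(s^2 - 9*s + 20)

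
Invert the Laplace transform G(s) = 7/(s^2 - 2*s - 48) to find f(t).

f(t) = exp(t)*sinh(7*t)

Rewrite the denominator: s^2 - 2*s - 48 = (s - 1)^2 - 49.
The form in (s - 1) signals a first-shifting-theorem factor e^(t).
Since L{sinh(7t)} = 7/(s^2 - 49), the inverse is exp(t)*sinh(7*t).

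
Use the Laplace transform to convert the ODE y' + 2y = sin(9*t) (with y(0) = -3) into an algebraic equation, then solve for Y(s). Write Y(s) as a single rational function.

Y(s) = (-3*s^2 - 234)/(s^3 + 2*s^2 + 81*s + 162)

Apply the Laplace transform to the equation.
The derivative rules (L{y'} = sY - y(0) = sY - (-3)) turn the left side into (s + 2)Y - (-3).
The right side is L{sin(9*t)} = 9/(s^2 + 81).
So (s + 2)Y = 9/(s^2 + 81) + (-3).
Solve for Y(s) and write it as one ratio of polynomials.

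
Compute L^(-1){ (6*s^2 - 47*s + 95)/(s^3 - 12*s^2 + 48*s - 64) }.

Factor the denominator: s^3 - 12*s^2 + 48*s - 64 = (s - 4)^3.
Partial fraction decomposition gives [6/(s - 4)] + [(s - 4)^(-2)] + [3/(s - 4)^3].
Invert each term: 6/(s - 4) ↔ 6e^(4t); 1/(s - 4)^2 ↔ t·e^(4t); 3/(s - 4)^3 ↔ (3/2)t^2·e^(4t).

3*t^2*exp(4*t)/2 + t*exp(4*t) + 6*exp(4*t)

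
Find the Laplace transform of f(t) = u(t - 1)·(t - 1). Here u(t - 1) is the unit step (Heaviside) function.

By the second shifting theorem, L{u(t - c)·g(t - c)} = e^(-cs)·G(s) with c = 1 and G(s) = L{g(t)}.
L{t} = 1!/s^2 = 1/s^2.

exp(-s)/s^2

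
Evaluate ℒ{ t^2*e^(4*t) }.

L{e^(4t)} = 1/(s - 4).
Then apply L{t^2·g(t)} = (-1)^2 d^2/ds^2[G(s)] with G(s) = 1/(s - 4):
differentiating 2 times and applying the sign gives 2/(s - 4)^3.

2/(s - 4)^3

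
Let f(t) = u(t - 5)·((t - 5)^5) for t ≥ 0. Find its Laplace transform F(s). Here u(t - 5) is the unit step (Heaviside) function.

F(s) = 120*exp(-5*s)/s^6

By the second shifting theorem, L{u(t - c)·g(t - c)} = e^(-cs)·G(s) with c = 5 and G(s) = L{g(t)}.
L{t^5} = 5!/s^6 = 120/s^6.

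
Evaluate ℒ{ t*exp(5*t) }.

(s - 5)^(-2)

L{e^(5t)} = 1/(s - 5).
Then apply L{t·g(t)} = -d/ds[G(s)] with G(s) = 1/(s - 5):
differentiating 1 time and applying the sign gives (s - 5)^(-2).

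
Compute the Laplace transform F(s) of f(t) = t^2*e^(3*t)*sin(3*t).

L{sin(3t)} = 3/(s^2 + 9).
Multiplying by e^(3t) shifts s → s - 3, so L{e^(3*t)*sin(3*t)} = 3/((s - 3)^2 + 9).
Then apply L{t^2·g(t)} = (-1)^2 d^2/ds^2[G(s)] with G(s) = 3/((s - 3)^2 + 9):
differentiating 2 times and applying the sign gives 18*(s^2 - 6*s + 6)/(s^2 - 6*s + 18)^3.

F(s) = 18*(s^2 - 6*s + 6)/(s^2 - 6*s + 18)^3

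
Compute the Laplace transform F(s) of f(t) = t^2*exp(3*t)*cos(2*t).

F(s) = 2*(s - 3)*(s^2 - 6*s - 3)/(s^2 - 6*s + 13)^3

L{cos(2t)} = s/(s^2 + 4).
Multiplying by e^(3t) shifts s → s - 3, so L{exp(3*t)*cos(2*t)} = (s - 3)/((s - 3)^2 + 4).
Then apply L{t^2·g(t)} = (-1)^2 d^2/ds^2[G(s)] with G(s) = (s - 3)/((s - 3)^2 + 4):
differentiating 2 times and applying the sign gives 2*(s - 3)*(s^2 - 6*s - 3)/(s^2 - 6*s + 13)^3.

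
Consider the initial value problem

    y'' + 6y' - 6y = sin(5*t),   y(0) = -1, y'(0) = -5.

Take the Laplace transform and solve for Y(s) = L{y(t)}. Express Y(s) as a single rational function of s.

Transform both sides with L{·}.
The derivative rules (L{y''} = s^2 Y - s·y(0) - y'(0) and L{y'} = sY - y(0), with y(0) = -1, y'(0) = -5) turn the left side into (s^2 + 6*s - 6)Y - (-s - 11).
The right side is L{sin(5*t)} = 5/(s^2 + 25).
So (s^2 + 6*s - 6)Y = 5/(s^2 + 25) + (-s - 11).
Solve for Y(s) and write it as one ratio of polynomials.

Y(s) = (-s^3 - 11*s^2 - 25*s - 270)/(s^4 + 6*s^3 + 19*s^2 + 150*s - 150)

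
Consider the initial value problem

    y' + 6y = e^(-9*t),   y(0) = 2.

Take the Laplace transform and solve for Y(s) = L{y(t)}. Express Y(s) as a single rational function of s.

Transform both sides with L{·}.
With L{y'} = sY - y(0) = sY - 2: the LHS transforms to (s + 6)Y - (2).
The right side is L{e^(-9*t)} = 1/(s + 9).
So (s + 6)Y = 1/(s + 9) + (2).
Isolate Y and clear denominators.

Y(s) = (2*s + 19)/(s^2 + 15*s + 54)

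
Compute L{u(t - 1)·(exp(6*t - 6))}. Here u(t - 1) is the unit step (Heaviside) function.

By the second shifting theorem, L{u(t - c)·g(t - c)} = e^(-cs)·H(s) with c = 1 and H(s) = L{g(t)}.
L{e^(6t)} = 1/(s - 6).

exp(-s)/(s - 6)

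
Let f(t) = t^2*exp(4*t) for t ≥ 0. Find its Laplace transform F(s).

F(s) = 2/(s - 4)^3

L{e^(4t)} = 1/(s - 4).
Then apply L{t^2·g(t)} = (-1)^2 d^2/ds^2[G(s)] with G(s) = 1/(s - 4):
differentiating 2 times and applying the sign gives 2/(s - 4)^3.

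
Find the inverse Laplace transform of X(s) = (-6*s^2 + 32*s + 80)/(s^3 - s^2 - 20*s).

Factor the denominator: s^3 - s^2 - 20*s = s*(s - 5)*(s + 4).
Partial fraction decomposition gives [-4/s] + [-4/(s + 4)] + [2/(s - 5)].
Invert each term: -4/(s - 0) ↔ -4e^(0t); -4/(s + 4) ↔ -4e^(-4t); 2/(s - 5) ↔ 2e^(5t).

2*exp(5*t) - 4 - 4*exp(-4*t)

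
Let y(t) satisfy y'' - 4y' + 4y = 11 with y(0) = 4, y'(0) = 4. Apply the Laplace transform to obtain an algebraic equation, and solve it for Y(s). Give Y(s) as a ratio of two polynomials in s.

Y(s) = (4*s^2 - 12*s + 11)/(s^3 - 4*s^2 + 4*s)

Laplace-transform each side.
The derivative rules (L{y''} = s^2 Y - s·y(0) - y'(0) and L{y'} = sY - y(0), with y(0) = 4, y'(0) = 4) turn the left side into (s^2 - 4*s + 4)Y - (4*s - 12).
The right side is L{11} = 11/s.
So (s^2 - 4*s + 4)Y = 11/s + (4*s - 12).
Solve for Y(s) and write it as one ratio of polynomials.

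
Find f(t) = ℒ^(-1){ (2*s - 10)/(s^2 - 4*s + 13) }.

Complete the square in the denominator: s^2 - 4*s + 13 = (s - 2)^2 + 3^2.
Split the numerator to match: 2*s - 10 = 2·(s - 2) - 2·3.
Invert each term: 2·(s - 2)/((s - 2)^2 + 9) ↔ 2e^(2t)cos(3t); -2·3/((s - 2)^2 + 9) ↔ -2e^(2t)sin(3t).

f(t) = -2*exp(2*t)*sin(3*t) + 2*exp(2*t)*cos(3*t)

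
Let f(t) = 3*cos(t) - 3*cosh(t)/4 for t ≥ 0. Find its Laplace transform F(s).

The transform is linear, so treat each term independently.
(3)·[L{cos(t)} = s/(s^2 + 1)]; (-3/4)·[L{cosh(t)} = s/(s^2 - 1)].

F(s) = 3*s/(s^2 + 1) - 3*s/(4*(s^2 - 1))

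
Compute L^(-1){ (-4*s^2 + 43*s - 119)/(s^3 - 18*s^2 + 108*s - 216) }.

-5*t^2*exp(6*t)/2 - 5*t*exp(6*t) - 4*exp(6*t)

Factor the denominator: s^3 - 18*s^2 + 108*s - 216 = (s - 6)^3.
Partial fraction decomposition gives [-4/(s - 6)] + [-5/(s - 6)^2] + [-5/(s - 6)^3].
Invert each term: -4/(s - 6) ↔ -4e^(6t); -5/(s - 6)^2 ↔ -5t·e^(6t); -5/(s - 6)^3 ↔ (-5/2)t^2·e^(6t).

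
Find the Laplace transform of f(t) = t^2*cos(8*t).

2*s*(s^2 - 192)/(s^2 + 64)^3

L{cos(8t)} = s/(s^2 + 64).
Then apply L{t^2·g(t)} = (-1)^2 d^2/ds^2[G(s)] with G(s) = s/(s^2 + 64):
differentiating 2 times and applying the sign gives 2*s*(s^2 - 192)/(s^2 + 64)^3.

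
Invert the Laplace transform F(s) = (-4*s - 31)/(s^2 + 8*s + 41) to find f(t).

Complete the square in the denominator: s^2 + 8*s + 41 = (s + 4)^2 + 5^2.
Split the numerator to match: -4*s - 31 = -4·(s + 4) - 3·5.
Invert each term: -4·(s + 4)/((s + 4)^2 + 25) ↔ -4e^(-4t)cos(5t); -3·5/((s + 4)^2 + 25) ↔ -3e^(-4t)sin(5t).

f(t) = -3*exp(-4*t)*sin(5*t) - 4*exp(-4*t)*cos(5*t)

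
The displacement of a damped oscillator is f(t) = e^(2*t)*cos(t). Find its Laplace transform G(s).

G(s) = (s - 2)/((s - 2)^2 + 1)

L{cos(t)} = s/(s^2 + 1).
By the first shifting theorem, multiplying by e^(2t) replaces s with s - 2.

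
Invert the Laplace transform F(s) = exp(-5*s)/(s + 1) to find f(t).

f(t) = Heaviside(t - 5)*(exp(-t + 5))

The factor e^(-5s) signals a time shift by c = 5 (second shifting theorem).
L{e^(-t)} = 1/(s + 1), so L^-1{1/(s + 1)} = exp(-t).
Hence the inverse is u(t - 5) times that function evaluated at t - 5.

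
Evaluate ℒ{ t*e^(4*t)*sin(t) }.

L{sin(t)} = 1/(s^2 + 1).
Multiplying by e^(4t) shifts s → s - 4, so L{e^(4*t)*sin(t)} = 1/((s - 4)^2 + 1).
Then apply L{t·g(t)} = -d/ds[H(s)] with H(s) = 1/((s - 4)^2 + 1):
differentiating 1 time and applying the sign gives 2*(s - 4)/(s^2 - 8*s + 17)^2.

2*(s - 4)/(s^2 - 8*s + 17)^2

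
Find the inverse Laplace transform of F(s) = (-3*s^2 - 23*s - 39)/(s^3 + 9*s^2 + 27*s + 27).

Factor the denominator: s^3 + 9*s^2 + 27*s + 27 = (s + 3)^3.
Partial fraction decomposition gives [-3/(s + 3)] + [-5/(s + 3)^2] + [3/(s + 3)^3].
Invert each term: -3/(s + 3) ↔ -3e^(-3t); -5/(s + 3)^2 ↔ -5t·e^(-3t); 3/(s + 3)^3 ↔ (3/2)t^2·e^(-3t).

3*t^2*exp(-3*t)/2 - 5*t*exp(-3*t) - 3*exp(-3*t)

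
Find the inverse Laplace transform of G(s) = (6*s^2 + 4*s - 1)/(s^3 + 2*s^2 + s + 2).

Factor the denominator: s^3 + 2*s^2 + s + 2 = (s + 2)*(s^2 + 1).
Partial fraction decomposition gives [3/(s + 2)] + [3*s/(s^2 + 1)] + [-2/(s^2 + 1)].
Invert each term: 3/(s + 2) ↔ 3e^(-2t); 3·s/(s^2 + 1) ↔ 3cos(t); -2·1/(s^2 + 1) ↔ -2sin(t).

-2*sin(t) + 3*cos(t) + 3*exp(-2*t)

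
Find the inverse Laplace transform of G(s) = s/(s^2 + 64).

Since L{cos(8t)} = s/(s^2 + 64), the inverse is cos(8*t).

cos(8*t)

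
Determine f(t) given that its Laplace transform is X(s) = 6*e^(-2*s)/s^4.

The factor e^(-2s) signals a time shift by c = 2 (second shifting theorem).
L{t^3} = 3!/s^4 = 6/s^4, so L^-1{6/s^4} = t^3.
Hence the inverse is u(t - 2) times that function evaluated at t - 2.

f(t) = Heaviside(t - 2)*((t - 2)^3)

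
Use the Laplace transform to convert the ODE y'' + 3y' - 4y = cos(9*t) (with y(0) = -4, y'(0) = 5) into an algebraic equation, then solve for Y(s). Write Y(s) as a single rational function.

Y(s) = (-4*s^3 - 7*s^2 - 323*s - 567)/(s^4 + 3*s^3 + 77*s^2 + 243*s - 324)

Transform both sides with L{·}.
Using L{y''} = s^2 Y - s·y(0) - y'(0) and L{y'} = sY - y(0), with y(0) = -4, y'(0) = 5, the left side becomes (s^2 + 3*s - 4)Y - (-4*s - 7).
The right side is L{cos(9*t)} = s/(s^2 + 81).
So (s^2 + 3*s - 4)Y = s/(s^2 + 81) + (-4*s - 7).
Divide through and combine into a single rational function.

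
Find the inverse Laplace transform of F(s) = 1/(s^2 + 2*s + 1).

t*exp(-t)

Rewrite the denominator: s^2 + 2*s + 1 = (s + 1)^2.
The form in (s + 1) signals a first-shifting-theorem factor e^(-t).
Since L{t} = 1!/s^2 = 1/s^2, the inverse is t*e^(-t).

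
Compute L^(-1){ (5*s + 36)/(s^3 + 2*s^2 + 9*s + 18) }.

3*sin(3*t) - 2*cos(3*t) + 2*exp(-2*t)

Factor the denominator: s^3 + 2*s^2 + 9*s + 18 = (s + 2)*(s^2 + 9).
Partial fraction decomposition gives [2/(s + 2)] + [-2*s/(s^2 + 9)] + [9/(s^2 + 9)].
Invert each term: 2/(s + 2) ↔ 2e^(-2t); -2·s/(s^2 + 9) ↔ -2cos(3t); 3·3/(s^2 + 9) ↔ 3sin(3t).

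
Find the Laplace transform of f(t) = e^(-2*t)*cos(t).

(s + 2)/((s + 2)^2 + 1)

L{cos(t)} = s/(s^2 + 1).
By the first shifting theorem, multiplying by e^(-2t) replaces s with s + 2.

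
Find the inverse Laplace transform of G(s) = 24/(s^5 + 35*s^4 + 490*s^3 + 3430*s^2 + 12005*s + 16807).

Rewrite the denominator: s^5 + 35*s^4 + 490*s^3 + 3430*s^2 + 12005*s + 16807 = (s + 7)^5.
The form in (s + 7) signals a first-shifting-theorem factor e^(-7t).
Since L{t^4} = 4!/s^5 = 24/s^5, the inverse is t^4*exp(-7*t).

t^4*exp(-7*t)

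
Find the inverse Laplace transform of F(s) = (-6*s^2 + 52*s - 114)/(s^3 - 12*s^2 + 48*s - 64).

Factor the denominator: s^3 - 12*s^2 + 48*s - 64 = (s - 4)^3.
Partial fraction decomposition gives [-6/(s - 4)] + [4/(s - 4)^2] + [-2/(s - 4)^3].
Invert each term: -6/(s - 4) ↔ -6e^(4t); 4/(s - 4)^2 ↔ 4t·e^(4t); -2/(s - 4)^3 ↔ (-1)t^2·e^(4t).

-t^2*exp(4*t) + 4*t*exp(4*t) - 6*exp(4*t)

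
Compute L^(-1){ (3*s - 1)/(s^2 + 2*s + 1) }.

Factor the denominator: s^2 + 2*s + 1 = (s + 1)^2.
Partial fraction decomposition gives [3/(s + 1)] + [-4/(s + 1)^2].
Invert each term: 3/(s + 1) ↔ 3e^(-t); -4/(s + 1)^2 ↔ -4t·e^(-t).

-4*t*exp(-t) + 3*exp(-t)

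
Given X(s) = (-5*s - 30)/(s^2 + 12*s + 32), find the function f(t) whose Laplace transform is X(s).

f(t) = -5*exp(-6*t)*cosh(2*t)

Rewrite the denominator: s^2 + 12*s + 32 = (s + 6)^2 - 4.
The form in (s + 6) signals a first-shifting-theorem factor e^(-6t).
Since L{cosh(2t)} = s/(s^2 - 4), the inverse is e^(-6*t)*cosh(2*t), scaled by -5.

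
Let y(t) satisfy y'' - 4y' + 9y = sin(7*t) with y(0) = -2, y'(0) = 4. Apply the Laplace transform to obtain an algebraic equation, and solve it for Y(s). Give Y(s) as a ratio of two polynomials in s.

Y(s) = (-2*s^3 + 12*s^2 - 98*s + 595)/(s^4 - 4*s^3 + 58*s^2 - 196*s + 441)

Take the Laplace transform of both sides.
Using L{y''} = s^2 Y - s·y(0) - y'(0) and L{y'} = sY - y(0), with y(0) = -2, y'(0) = 4, the left side becomes (s^2 - 4*s + 9)Y - (-2*s + 12).
The right side is L{sin(7*t)} = 7/(s^2 + 49).
So (s^2 - 4*s + 9)Y = 7/(s^2 + 49) + (-2*s + 12).
Solve for Y(s) and write it as one ratio of polynomials.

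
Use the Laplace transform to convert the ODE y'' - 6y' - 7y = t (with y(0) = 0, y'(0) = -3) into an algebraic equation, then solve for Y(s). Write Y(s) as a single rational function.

Take the Laplace transform of both sides.
Using L{y''} = s^2 Y - s·y(0) - y'(0) and L{y'} = sY - y(0), with y(0) = 0, y'(0) = -3, the left side becomes (s^2 - 6*s - 7)Y - (-3).
The right side is L{t} = s^(-2).
So (s^2 - 6*s - 7)Y = s^(-2) + (-3).
Solve for Y(s) and write it as one ratio of polynomials.

Y(s) = (-3*s^2 + 1)/(s^4 - 6*s^3 - 7*s^2)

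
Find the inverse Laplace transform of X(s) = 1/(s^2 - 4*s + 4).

t*exp(2*t)

Rewrite the denominator: s^2 - 4*s + 4 = (s - 2)^2.
The form in (s - 2) signals a first-shifting-theorem factor e^(2t).
Since L{t} = 1!/s^2 = 1/s^2, the inverse is t*e^(2*t).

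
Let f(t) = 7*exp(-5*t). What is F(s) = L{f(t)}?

F(s) = 7/(s + 5)

L{7} = 7/s.
By the first shifting theorem, multiplying by e^(-5t) replaces s with s + 5.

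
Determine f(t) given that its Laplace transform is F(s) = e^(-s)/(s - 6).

f(t) = Heaviside(t - 1)*(exp(6*t - 6))

The factor e^(-s) signals a time shift by c = 1 (second shifting theorem).
L{e^(6t)} = 1/(s - 6), so L^-1{1/(s - 6)} = e^(6*t).
Hence the inverse is u(t - 1) times that function evaluated at t - 1.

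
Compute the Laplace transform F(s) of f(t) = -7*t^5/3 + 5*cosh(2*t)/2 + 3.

F(s) = 5*s/(2*(s^2 - 4)) + 3/s - 280/s^6

Apply the Laplace transform termwise.
L{3} = 3/s; (-7/3)·[L{t^5} = 5!/s^6 = 120/s^6]; (5/2)·[L{cosh(2t)} = s/(s^2 - 4)].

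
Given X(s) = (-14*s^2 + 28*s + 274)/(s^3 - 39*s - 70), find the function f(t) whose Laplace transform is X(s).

Factor the denominator: s^3 - 39*s - 70 = (s - 7)*(s + 2)*(s + 5).
Partial fraction decomposition gives [-2/(s - 7)] + [-6/(s + 2)] + [-6/(s + 5)].
Invert each term: -2/(s - 7) ↔ -2e^(7t); -6/(s + 2) ↔ -6e^(-2t); -6/(s + 5) ↔ -6e^(-5t).

f(t) = -2*exp(7*t) - 6*exp(-2*t) - 6*exp(-5*t)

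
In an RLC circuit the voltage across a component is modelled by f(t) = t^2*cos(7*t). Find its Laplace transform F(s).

F(s) = 2*s*(s^2 - 147)/(s^2 + 49)^3

L{cos(7t)} = s/(s^2 + 49).
Then apply L{t^2·g(t)} = (-1)^2 d^2/ds^2[G(s)] with G(s) = s/(s^2 + 49):
differentiating 2 times and applying the sign gives 2*s*(s^2 - 147)/(s^2 + 49)^3.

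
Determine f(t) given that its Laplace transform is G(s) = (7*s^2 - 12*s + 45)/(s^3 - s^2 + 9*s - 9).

f(t) = 4*exp(t) - 3*sin(3*t) + 3*cos(3*t)

Factor the denominator: s^3 - s^2 + 9*s - 9 = (s - 1)*(s^2 + 9).
Partial fraction decomposition gives [4/(s - 1)] + [3*s/(s^2 + 9)] + [-9/(s^2 + 9)].
Invert each term: 4/(s - 1) ↔ 4e^(t); 3·s/(s^2 + 9) ↔ 3cos(3t); -3·3/(s^2 + 9) ↔ -3sin(3t).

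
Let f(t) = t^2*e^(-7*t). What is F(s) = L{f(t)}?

L{e^(-7t)} = 1/(s + 7).
Then apply L{t^2·g(t)} = (-1)^2 d^2/ds^2[G(s)] with G(s) = 1/(s + 7):
differentiating 2 times and applying the sign gives 2/(s + 7)^3.

F(s) = 2/(s + 7)^3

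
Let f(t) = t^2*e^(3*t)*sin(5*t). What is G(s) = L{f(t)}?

G(s) = 10*(3*s^2 - 18*s + 2)/(s^2 - 6*s + 34)^3

L{sin(5t)} = 5/(s^2 + 25).
Multiplying by e^(3t) shifts s → s - 3, so L{e^(3*t)*sin(5*t)} = 5/((s - 3)^2 + 25).
Then apply L{t^2·g(t)} = (-1)^2 d^2/ds^2[H(s)] with H(s) = 5/((s - 3)^2 + 25):
differentiating 2 times and applying the sign gives 10*(3*s^2 - 18*s + 2)/(s^2 - 6*s + 34)^3.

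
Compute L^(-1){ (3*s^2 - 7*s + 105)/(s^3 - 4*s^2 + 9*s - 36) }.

5*exp(4*t) - 5*sin(3*t) - 2*cos(3*t)

Factor the denominator: s^3 - 4*s^2 + 9*s - 36 = (s - 4)*(s^2 + 9).
Partial fraction decomposition gives [5/(s - 4)] + [-2*s/(s^2 + 9)] + [-15/(s^2 + 9)].
Invert each term: 5/(s - 4) ↔ 5e^(4t); -2·s/(s^2 + 9) ↔ -2cos(3t); -5·3/(s^2 + 9) ↔ -5sin(3t).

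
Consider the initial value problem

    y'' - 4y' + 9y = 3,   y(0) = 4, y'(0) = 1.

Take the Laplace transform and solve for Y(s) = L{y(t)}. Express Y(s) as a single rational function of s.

Y(s) = (4*s^2 - 15*s + 3)/(s^3 - 4*s^2 + 9*s)

Take the Laplace transform of both sides.
With L{y''} = s^2 Y - s·y(0) - y'(0) and L{y'} = sY - y(0), with y(0) = 4, y'(0) = 1: the LHS transforms to (s^2 - 4*s + 9)Y - (4*s - 15).
The right side is L{3} = 3/s.
So (s^2 - 4*s + 9)Y = 3/s + (4*s - 15).
Solve for Y(s) and write it as one ratio of polynomials.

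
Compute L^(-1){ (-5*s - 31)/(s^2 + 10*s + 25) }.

-6*t*exp(-5*t) - 5*exp(-5*t)

Factor the denominator: s^2 + 10*s + 25 = (s + 5)^2.
Partial fraction decomposition gives [-5/(s + 5)] + [-6/(s + 5)^2].
Invert each term: -5/(s + 5) ↔ -5e^(-5t); -6/(s + 5)^2 ↔ -6t·e^(-5t).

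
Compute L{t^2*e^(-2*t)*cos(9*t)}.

L{cos(9t)} = s/(s^2 + 81).
Multiplying by e^(-2t) shifts s → s + 2, so L{e^(-2*t)*cos(9*t)} = (s + 2)/((s + 2)^2 + 81).
Then apply L{t^2·g(t)} = (-1)^2 d^2/ds^2[G(s)] with G(s) = (s + 2)/((s + 2)^2 + 81):
differentiating 2 times and applying the sign gives 2*(s + 2)*(s^2 + 4*s - 239)/(s^2 + 4*s + 85)^3.

2*(s + 2)*(s^2 + 4*s - 239)/(s^2 + 4*s + 85)^3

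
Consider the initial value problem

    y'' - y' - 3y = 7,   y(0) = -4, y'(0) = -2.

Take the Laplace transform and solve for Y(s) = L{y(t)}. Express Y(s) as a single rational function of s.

Y(s) = (-4*s^2 + 2*s + 7)/(s^3 - s^2 - 3*s)

Laplace-transform each side.
With L{y''} = s^2 Y - s·y(0) - y'(0) and L{y'} = sY - y(0), with y(0) = -4, y'(0) = -2: the LHS transforms to (s^2 - s - 3)Y - (-4*s + 2).
The right side is L{7} = 7/s.
So (s^2 - s - 3)Y = 7/s + (-4*s + 2).
Isolate Y and clear denominators.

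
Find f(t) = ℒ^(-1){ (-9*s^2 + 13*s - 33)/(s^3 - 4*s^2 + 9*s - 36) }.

Factor the denominator: s^3 - 4*s^2 + 9*s - 36 = (s - 4)*(s^2 + 9).
Partial fraction decomposition gives [-5/(s - 4)] + [-4*s/(s^2 + 9)] + [-3/(s^2 + 9)].
Invert each term: -5/(s - 4) ↔ -5e^(4t); -4·s/(s^2 + 9) ↔ -4cos(3t); -1·3/(s^2 + 9) ↔ -sin(3t).

f(t) = -5*exp(4*t) - sin(3*t) - 4*cos(3*t)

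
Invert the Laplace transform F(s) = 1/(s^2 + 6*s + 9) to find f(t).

f(t) = t*exp(-3*t)

Rewrite the denominator: s^2 + 6*s + 9 = (s + 3)^2.
The form in (s + 3) signals a first-shifting-theorem factor e^(-3t).
Since L{t} = 1!/s^2 = 1/s^2, the inverse is t*e^(-3*t).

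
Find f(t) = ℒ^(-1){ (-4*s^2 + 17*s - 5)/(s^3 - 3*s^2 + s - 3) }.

Factor the denominator: s^3 - 3*s^2 + s - 3 = (s - 3)*(s^2 + 1).
Partial fraction decomposition gives [1/(s - 3)] + [-5*s/(s^2 + 1)] + [2/(s^2 + 1)].
Invert each term: 1/(s - 3) ↔ e^(3t); -5·s/(s^2 + 1) ↔ -5cos(t); 2·1/(s^2 + 1) ↔ 2sin(t).

f(t) = exp(3*t) + 2*sin(t) - 5*cos(t)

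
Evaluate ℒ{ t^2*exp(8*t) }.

L{e^(8t)} = 1/(s - 8).
Then apply L{t^2·g(t)} = (-1)^2 d^2/ds^2[G(s)] with G(s) = 1/(s - 8):
differentiating 2 times and applying the sign gives 2/(s - 8)^3.

2/(s - 8)^3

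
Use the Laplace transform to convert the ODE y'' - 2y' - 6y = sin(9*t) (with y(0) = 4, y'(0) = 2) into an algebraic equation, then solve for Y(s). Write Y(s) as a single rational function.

Y(s) = (4*s^3 - 6*s^2 + 324*s - 477)/(s^4 - 2*s^3 + 75*s^2 - 162*s - 486)

Laplace-transform each side.
The derivative rules (L{y''} = s^2 Y - s·y(0) - y'(0) and L{y'} = sY - y(0), with y(0) = 4, y'(0) = 2) turn the left side into (s^2 - 2*s - 6)Y - (4*s - 6).
The right side is L{sin(9*t)} = 9/(s^2 + 81).
So (s^2 - 2*s - 6)Y = 9/(s^2 + 81) + (4*s - 6).
Divide through and combine into a single rational function.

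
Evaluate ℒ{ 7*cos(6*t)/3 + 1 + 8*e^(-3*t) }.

7*s/(3*(s^2 + 36)) + 8/(s + 3) + 1/s

By linearity of the Laplace transform, transform each term separately.
(7/3)·[L{cos(6t)} = s/(s^2 + 36)]; L{1} = 1/s; (8)·[L{e^(-3t)} = 1/(s + 3)].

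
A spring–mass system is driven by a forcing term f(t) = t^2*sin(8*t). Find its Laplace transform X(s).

X(s) = 16*(3*s^2 - 64)/(s^2 + 64)^3

L{sin(8t)} = 8/(s^2 + 64).
Then apply L{t^2·g(t)} = (-1)^2 d^2/ds^2[G(s)] with G(s) = 8/(s^2 + 64):
differentiating 2 times and applying the sign gives 16*(3*s^2 - 64)/(s^2 + 64)^3.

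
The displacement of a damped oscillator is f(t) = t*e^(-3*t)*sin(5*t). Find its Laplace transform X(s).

X(s) = 10*(s + 3)/(s^2 + 6*s + 34)^2

L{sin(5t)} = 5/(s^2 + 25).
Multiplying by e^(-3t) shifts s → s + 3, so L{e^(-3*t)*sin(5*t)} = 5/((s + 3)^2 + 25).
Then apply L{t·g(t)} = -d/ds[G(s)] with G(s) = 5/((s + 3)^2 + 25):
differentiating 1 time and applying the sign gives 10*(s + 3)/(s^2 + 6*s + 34)^2.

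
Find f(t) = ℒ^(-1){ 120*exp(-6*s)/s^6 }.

The factor e^(-6s) signals a time shift by c = 6 (second shifting theorem).
L{t^5} = 5!/s^6 = 120/s^6, so L^-1{120/s^6} = t^5.
Hence the inverse is u(t - 6) times that function evaluated at t - 6.

f(t) = Heaviside(t - 6)*((t - 6)^5)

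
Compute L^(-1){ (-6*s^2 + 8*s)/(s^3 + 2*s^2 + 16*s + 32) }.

Factor the denominator: s^3 + 2*s^2 + 16*s + 32 = (s + 2)*(s^2 + 16).
Partial fraction decomposition gives [-2/(s + 2)] + [-4*s/(s^2 + 16)] + [16/(s^2 + 16)].
Invert each term: -2/(s + 2) ↔ -2e^(-2t); -4·s/(s^2 + 16) ↔ -4cos(4t); 4·4/(s^2 + 16) ↔ 4sin(4t).

4*sin(4*t) - 4*cos(4*t) - 2*exp(-2*t)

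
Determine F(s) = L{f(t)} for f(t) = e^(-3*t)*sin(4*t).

F(s) = 4/((s + 3)^2 + 16)

L{sin(4t)} = 4/(s^2 + 16).
By the first shifting theorem, multiplying by e^(-3t) replaces s with s + 3.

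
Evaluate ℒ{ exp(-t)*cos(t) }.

(s + 1)/((s + 1)^2 + 1)

L{cos(t)} = s/(s^2 + 1).
By the first shifting theorem, multiplying by e^(-t) replaces s with s + 1.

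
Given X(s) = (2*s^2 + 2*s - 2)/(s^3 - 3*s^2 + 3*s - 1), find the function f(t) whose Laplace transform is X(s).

Factor the denominator: s^3 - 3*s^2 + 3*s - 1 = (s - 1)^3.
Partial fraction decomposition gives [2/(s - 1)] + [6/(s - 1)^2] + [2/(s - 1)^3].
Invert each term: 2/(s - 1) ↔ 2e^(t); 6/(s - 1)^2 ↔ 6t·e^(t); 2/(s - 1)^3 ↔ (1)t^2·e^(t).

f(t) = t^2*exp(t) + 6*t*exp(t) + 2*exp(t)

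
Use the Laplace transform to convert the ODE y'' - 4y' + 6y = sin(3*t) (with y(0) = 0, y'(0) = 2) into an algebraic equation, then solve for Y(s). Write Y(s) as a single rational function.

Apply the Laplace transform to the equation.
Using L{y''} = s^2 Y - s·y(0) - y'(0) and L{y'} = sY - y(0), with y(0) = 0, y'(0) = 2, the left side becomes (s^2 - 4*s + 6)Y - (2).
The right side is L{sin(3*t)} = 3/(s^2 + 9).
So (s^2 - 4*s + 6)Y = 3/(s^2 + 9) + (2).
Divide through and combine into a single rational function.

Y(s) = (2*s^2 + 21)/(s^4 - 4*s^3 + 15*s^2 - 36*s + 54)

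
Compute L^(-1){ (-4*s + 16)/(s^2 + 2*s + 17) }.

5*exp(-t)*sin(4*t) - 4*exp(-t)*cos(4*t)

Complete the square in the denominator: s^2 + 2*s + 17 = (s + 1)^2 + 4^2.
Split the numerator to match: -4*s + 16 = -4·(s + 1) + 5·4.
Invert each term: -4·(s + 1)/((s + 1)^2 + 16) ↔ -4e^(-t)cos(4t); 5·4/((s + 1)^2 + 16) ↔ 5e^(-t)sin(4t).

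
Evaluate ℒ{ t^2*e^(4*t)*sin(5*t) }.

L{sin(5t)} = 5/(s^2 + 25).
Multiplying by e^(4t) shifts s → s - 4, so L{e^(4*t)*sin(5*t)} = 5/((s - 4)^2 + 25).
Then apply L{t^2·g(t)} = (-1)^2 d^2/ds^2[G(s)] with G(s) = 5/((s - 4)^2 + 25):
differentiating 2 times and applying the sign gives 10*(3*s^2 - 24*s + 23)/(s^2 - 8*s + 41)^3.

10*(3*s^2 - 24*s + 23)/(s^2 - 8*s + 41)^3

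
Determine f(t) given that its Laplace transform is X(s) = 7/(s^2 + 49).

f(t) = sin(7*t)

Since L{sin(7t)} = 7/(s^2 + 49), the inverse is sin(7*t).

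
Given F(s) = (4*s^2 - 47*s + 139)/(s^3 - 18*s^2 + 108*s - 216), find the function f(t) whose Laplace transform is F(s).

f(t) = t^2*exp(6*t)/2 + t*exp(6*t) + 4*exp(6*t)

Factor the denominator: s^3 - 18*s^2 + 108*s - 216 = (s - 6)^3.
Partial fraction decomposition gives [4/(s - 6)] + [(s - 6)^(-2)] + [(s - 6)^(-3)].
Invert each term: 4/(s - 6) ↔ 4e^(6t); 1/(s - 6)^2 ↔ t·e^(6t); 1/(s - 6)^3 ↔ (1/2)t^2·e^(6t).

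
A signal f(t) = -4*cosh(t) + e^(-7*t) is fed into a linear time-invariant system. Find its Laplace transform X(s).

X(s) = -4*s/(s^2 - 1) + 1/(s + 7)

By linearity of the Laplace transform, transform each term separately.
(-4)·[L{cosh(t)} = s/(s^2 - 1)]; L{e^(-7t)} = 1/(s + 7).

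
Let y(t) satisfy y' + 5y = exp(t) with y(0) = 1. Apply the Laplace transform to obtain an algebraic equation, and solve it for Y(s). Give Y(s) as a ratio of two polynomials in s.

Take the Laplace transform of both sides.
The derivative rules (L{y'} = sY - y(0) = sY - 1) turn the left side into (s + 5)Y - (1).
The right side is L{exp(t)} = 1/(s - 1).
So (s + 5)Y = 1/(s - 1) + (1).
Divide through and combine into a single rational function.

Y(s) = s/(s^2 + 4*s - 5)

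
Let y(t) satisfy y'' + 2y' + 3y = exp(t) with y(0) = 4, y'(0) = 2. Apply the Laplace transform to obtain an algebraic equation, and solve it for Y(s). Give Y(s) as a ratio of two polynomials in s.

Apply the Laplace transform to the equation.
Using L{y''} = s^2 Y - s·y(0) - y'(0) and L{y'} = sY - y(0), with y(0) = 4, y'(0) = 2, the left side becomes (s^2 + 2*s + 3)Y - (4*s + 10).
The right side is L{exp(t)} = 1/(s - 1).
So (s^2 + 2*s + 3)Y = 1/(s - 1) + (4*s + 10).
Isolate Y and clear denominators.

Y(s) = (4*s^2 + 6*s - 9)/(s^3 + s^2 + s - 3)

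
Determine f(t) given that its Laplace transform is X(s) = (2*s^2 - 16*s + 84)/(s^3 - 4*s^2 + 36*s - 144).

Factor the denominator: s^3 - 4*s^2 + 36*s - 144 = (s - 4)*(s^2 + 36).
Partial fraction decomposition gives [1/(s - 4)] + [s/(s^2 + 36)] + [-12/(s^2 + 36)].
Invert each term: 1/(s - 4) ↔ e^(4t); 1·s/(s^2 + 36) ↔ cos(6t); -2·6/(s^2 + 36) ↔ -2sin(6t).

f(t) = exp(4*t) - 2*sin(6*t) + cos(6*t)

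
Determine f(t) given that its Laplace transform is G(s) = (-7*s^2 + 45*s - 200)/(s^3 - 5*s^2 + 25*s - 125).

f(t) = -3*exp(5*t) + 5*sin(5*t) - 4*cos(5*t)

Factor the denominator: s^3 - 5*s^2 + 25*s - 125 = (s - 5)*(s^2 + 25).
Partial fraction decomposition gives [-3/(s - 5)] + [-4*s/(s^2 + 25)] + [25/(s^2 + 25)].
Invert each term: -3/(s - 5) ↔ -3e^(5t); -4·s/(s^2 + 25) ↔ -4cos(5t); 5·5/(s^2 + 25) ↔ 5sin(5t).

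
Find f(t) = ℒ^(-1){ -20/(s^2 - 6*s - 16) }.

f(t) = -4*exp(3*t)*sinh(5*t)

Rewrite the denominator: s^2 - 6*s - 16 = (s - 3)^2 - 25.
The form in (s - 3) signals a first-shifting-theorem factor e^(3t).
Since L{sinh(5t)} = 5/(s^2 - 25), the inverse is exp(3*t)*sinh(5*t), scaled by -4.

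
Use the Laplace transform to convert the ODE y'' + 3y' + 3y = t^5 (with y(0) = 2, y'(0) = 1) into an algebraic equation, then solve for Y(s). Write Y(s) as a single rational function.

Y(s) = (2*s^7 + 7*s^6 + 120)/(s^8 + 3*s^7 + 3*s^6)

Take the Laplace transform of both sides.
With L{y''} = s^2 Y - s·y(0) - y'(0) and L{y'} = sY - y(0), with y(0) = 2, y'(0) = 1: the LHS transforms to (s^2 + 3*s + 3)Y - (2*s + 7).
The right side is L{t^5} = 120/s^6.
So (s^2 + 3*s + 3)Y = 120/s^6 + (2*s + 7).
Divide through and combine into a single rational function.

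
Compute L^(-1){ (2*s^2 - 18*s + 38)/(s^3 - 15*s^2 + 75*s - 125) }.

-t^2*exp(5*t) + 2*t*exp(5*t) + 2*exp(5*t)

Factor the denominator: s^3 - 15*s^2 + 75*s - 125 = (s - 5)^3.
Partial fraction decomposition gives [2/(s - 5)] + [2/(s - 5)^2] + [-2/(s - 5)^3].
Invert each term: 2/(s - 5) ↔ 2e^(5t); 2/(s - 5)^2 ↔ 2t·e^(5t); -2/(s - 5)^3 ↔ (-1)t^2·e^(5t).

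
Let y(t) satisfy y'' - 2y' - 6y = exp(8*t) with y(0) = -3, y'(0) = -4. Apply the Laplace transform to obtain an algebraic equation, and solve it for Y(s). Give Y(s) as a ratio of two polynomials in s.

Y(s) = (-3*s^2 + 26*s - 15)/(s^3 - 10*s^2 + 10*s + 48)

Laplace-transform each side.
Using L{y''} = s^2 Y - s·y(0) - y'(0) and L{y'} = sY - y(0), with y(0) = -3, y'(0) = -4, the left side becomes (s^2 - 2*s - 6)Y - (-3*s + 2).
The right side is L{exp(8*t)} = 1/(s - 8).
So (s^2 - 2*s - 6)Y = 1/(s - 8) + (-3*s + 2).
Solve for Y(s) and write it as one ratio of polynomials.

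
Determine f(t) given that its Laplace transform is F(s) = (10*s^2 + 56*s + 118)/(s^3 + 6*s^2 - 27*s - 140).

f(t) = 6*exp(5*t) - 2*exp(-4*t) + 6*exp(-7*t)

Factor the denominator: s^3 + 6*s^2 - 27*s - 140 = (s - 5)*(s + 4)*(s + 7).
Partial fraction decomposition gives [-2/(s + 4)] + [6/(s - 5)] + [6/(s + 7)].
Invert each term: -2/(s + 4) ↔ -2e^(-4t); 6/(s - 5) ↔ 6e^(5t); 6/(s + 7) ↔ 6e^(-7t).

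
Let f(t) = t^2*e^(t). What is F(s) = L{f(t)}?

F(s) = 2/(s - 1)^3

L{t^2} = 2!/s^3 = 2/s^3.
By the first shifting theorem, multiplying by e^(t) replaces s with s - 1.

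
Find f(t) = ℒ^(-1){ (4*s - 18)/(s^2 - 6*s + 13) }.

Complete the square in the denominator: s^2 - 6*s + 13 = (s - 3)^2 + 2^2.
Split the numerator to match: 4*s - 18 = 4·(s - 3) - 3·2.
Invert each term: 4·(s - 3)/((s - 3)^2 + 4) ↔ 4e^(3t)cos(2t); -3·2/((s - 3)^2 + 4) ↔ -3e^(3t)sin(2t).

f(t) = -3*exp(3*t)*sin(2*t) + 4*exp(3*t)*cos(2*t)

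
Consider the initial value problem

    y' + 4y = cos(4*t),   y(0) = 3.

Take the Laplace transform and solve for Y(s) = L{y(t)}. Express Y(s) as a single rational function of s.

Y(s) = (3*s^2 + s + 48)/(s^3 + 4*s^2 + 16*s + 64)

Apply the Laplace transform to the equation.
The derivative rules (L{y'} = sY - y(0) = sY - 3) turn the left side into (s + 4)Y - (3).
The right side is L{cos(4*t)} = s/(s^2 + 16).
So (s + 4)Y = s/(s^2 + 16) + (3).
Solve for Y(s) and write it as one ratio of polynomials.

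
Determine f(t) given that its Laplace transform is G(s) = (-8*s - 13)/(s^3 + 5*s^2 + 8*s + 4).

Factor the denominator: s^3 + 5*s^2 + 8*s + 4 = (s + 1)*(s + 2)^2.
Partial fraction decomposition gives [5/(s + 2)] + [-3/(s + 2)^2] + [-5/(s + 1)].
Invert each term: 5/(s + 2) ↔ 5e^(-2t); -3/(s + 2)^2 ↔ -3t·e^(-2t); -5/(s + 1) ↔ -5e^(-t).

f(t) = -3*t*exp(-2*t) - 5*exp(-t) + 5*exp(-2*t)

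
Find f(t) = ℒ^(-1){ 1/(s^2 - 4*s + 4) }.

f(t) = t*exp(2*t)

Rewrite the denominator: s^2 - 4*s + 4 = (s - 2)^2.
The form in (s - 2) signals a first-shifting-theorem factor e^(2t).
Since L{t} = 1!/s^2 = 1/s^2, the inverse is t*e^(2*t).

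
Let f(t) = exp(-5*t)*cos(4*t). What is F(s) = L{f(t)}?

F(s) = (s + 5)/((s + 5)^2 + 16)

L{cos(4t)} = s/(s^2 + 16).
By the first shifting theorem, multiplying by e^(-5t) replaces s with s + 5.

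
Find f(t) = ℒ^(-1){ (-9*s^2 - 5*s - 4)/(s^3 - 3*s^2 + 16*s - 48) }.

f(t) = -4*exp(3*t) - 5*sin(4*t) - 5*cos(4*t)

Factor the denominator: s^3 - 3*s^2 + 16*s - 48 = (s - 3)*(s^2 + 16).
Partial fraction decomposition gives [-4/(s - 3)] + [-5*s/(s^2 + 16)] + [-20/(s^2 + 16)].
Invert each term: -4/(s - 3) ↔ -4e^(3t); -5·s/(s^2 + 16) ↔ -5cos(4t); -5·4/(s^2 + 16) ↔ -5sin(4t).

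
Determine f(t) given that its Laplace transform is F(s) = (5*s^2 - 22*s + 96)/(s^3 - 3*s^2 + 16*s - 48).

f(t) = 3*exp(3*t) - 4*sin(4*t) + 2*cos(4*t)

Factor the denominator: s^3 - 3*s^2 + 16*s - 48 = (s - 3)*(s^2 + 16).
Partial fraction decomposition gives [3/(s - 3)] + [2*s/(s^2 + 16)] + [-16/(s^2 + 16)].
Invert each term: 3/(s - 3) ↔ 3e^(3t); 2·s/(s^2 + 16) ↔ 2cos(4t); -4·4/(s^2 + 16) ↔ -4sin(4t).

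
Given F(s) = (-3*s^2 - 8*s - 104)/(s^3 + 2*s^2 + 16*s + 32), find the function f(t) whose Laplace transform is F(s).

f(t) = -3*sin(4*t) + 2*cos(4*t) - 5*exp(-2*t)

Factor the denominator: s^3 + 2*s^2 + 16*s + 32 = (s + 2)*(s^2 + 16).
Partial fraction decomposition gives [-5/(s + 2)] + [2*s/(s^2 + 16)] + [-12/(s^2 + 16)].
Invert each term: -5/(s + 2) ↔ -5e^(-2t); 2·s/(s^2 + 16) ↔ 2cos(4t); -3·4/(s^2 + 16) ↔ -3sin(4t).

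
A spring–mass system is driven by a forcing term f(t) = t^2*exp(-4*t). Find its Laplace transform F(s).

L{e^(-4t)} = 1/(s + 4).
Then apply L{t^2·g(t)} = (-1)^2 d^2/ds^2[G(s)] with G(s) = 1/(s + 4):
differentiating 2 times and applying the sign gives 2/(s + 4)^3.

F(s) = 2/(s + 4)^3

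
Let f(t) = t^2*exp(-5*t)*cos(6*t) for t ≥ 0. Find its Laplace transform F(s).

F(s) = 2*(s + 5)*(s^2 + 10*s - 83)/(s^2 + 10*s + 61)^3

L{cos(6t)} = s/(s^2 + 36).
Multiplying by e^(-5t) shifts s → s + 5, so L{exp(-5*t)*cos(6*t)} = (s + 5)/((s + 5)^2 + 36).
Then apply L{t^2·g(t)} = (-1)^2 d^2/ds^2[G(s)] with G(s) = (s + 5)/((s + 5)^2 + 36):
differentiating 2 times and applying the sign gives 2*(s + 5)*(s^2 + 10*s - 83)/(s^2 + 10*s + 61)^3.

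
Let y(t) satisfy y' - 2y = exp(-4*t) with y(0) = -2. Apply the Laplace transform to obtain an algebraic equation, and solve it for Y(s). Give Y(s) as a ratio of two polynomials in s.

Transform both sides with L{·}.
Using L{y'} = sY - y(0) = sY - (-2), the left side becomes (s - 2)Y - (-2).
The right side is L{exp(-4*t)} = 1/(s + 4).
So (s - 2)Y = 1/(s + 4) + (-2).
Isolate Y and clear denominators.

Y(s) = (-2*s - 7)/(s^2 + 2*s - 8)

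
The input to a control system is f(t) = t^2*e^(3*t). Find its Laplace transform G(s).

G(s) = 2/(s - 3)^3

L{e^(3t)} = 1/(s - 3).
Then apply L{t^2·g(t)} = (-1)^2 d^2/ds^2[H(s)] with H(s) = 1/(s - 3):
differentiating 2 times and applying the sign gives 2/(s - 3)^3.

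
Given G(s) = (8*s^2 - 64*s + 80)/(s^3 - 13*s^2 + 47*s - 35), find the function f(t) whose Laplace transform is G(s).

Factor the denominator: s^3 - 13*s^2 + 47*s - 35 = (s - 7)*(s - 5)*(s - 1).
Partial fraction decomposition gives [2/(s - 7)] + [5/(s - 5)] + [1/(s - 1)].
Invert each term: 2/(s - 7) ↔ 2e^(7t); 5/(s - 5) ↔ 5e^(5t); 1/(s - 1) ↔ e^(t).

f(t) = 2*exp(7*t) + 5*exp(5*t) + exp(t)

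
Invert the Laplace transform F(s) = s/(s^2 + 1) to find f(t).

f(t) = cos(t)

Since L{cos(t)} = s/(s^2 + 1), the inverse is cos(t).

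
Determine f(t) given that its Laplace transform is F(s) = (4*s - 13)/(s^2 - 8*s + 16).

f(t) = 3*t*exp(4*t) + 4*exp(4*t)

Factor the denominator: s^2 - 8*s + 16 = (s - 4)^2.
Partial fraction decomposition gives [4/(s - 4)] + [3/(s - 4)^2].
Invert each term: 4/(s - 4) ↔ 4e^(4t); 3/(s - 4)^2 ↔ 3t·e^(4t).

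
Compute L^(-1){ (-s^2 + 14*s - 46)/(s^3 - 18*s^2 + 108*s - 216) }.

t^2*exp(6*t) + 2*t*exp(6*t) - exp(6*t)

Factor the denominator: s^3 - 18*s^2 + 108*s - 216 = (s - 6)^3.
Partial fraction decomposition gives [-1/(s - 6)] + [2/(s - 6)^2] + [2/(s - 6)^3].
Invert each term: -1/(s - 6) ↔ -e^(6t); 2/(s - 6)^2 ↔ 2t·e^(6t); 2/(s - 6)^3 ↔ (1)t^2·e^(6t).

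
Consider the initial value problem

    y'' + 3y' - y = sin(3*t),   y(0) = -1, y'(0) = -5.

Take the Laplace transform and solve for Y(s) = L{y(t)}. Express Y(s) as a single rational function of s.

Y(s) = (-s^3 - 8*s^2 - 9*s - 69)/(s^4 + 3*s^3 + 8*s^2 + 27*s - 9)

Transform both sides with L{·}.
The derivative rules (L{y''} = s^2 Y - s·y(0) - y'(0) and L{y'} = sY - y(0), with y(0) = -1, y'(0) = -5) turn the left side into (s^2 + 3*s - 1)Y - (-s - 8).
The right side is L{sin(3*t)} = 3/(s^2 + 9).
So (s^2 + 3*s - 1)Y = 3/(s^2 + 9) + (-s - 8).
Solve for Y(s) and write it as one ratio of polynomials.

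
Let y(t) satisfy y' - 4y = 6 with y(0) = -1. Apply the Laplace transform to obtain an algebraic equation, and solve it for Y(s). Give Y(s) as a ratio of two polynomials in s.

Take the Laplace transform of both sides.
Using L{y'} = sY - y(0) = sY - (-1), the left side becomes (s - 4)Y - (-1).
The right side is L{6} = 6/s.
So (s - 4)Y = 6/s + (-1).
Isolate Y and clear denominators.

Y(s) = (-s + 6)/(s^2 - 4*s)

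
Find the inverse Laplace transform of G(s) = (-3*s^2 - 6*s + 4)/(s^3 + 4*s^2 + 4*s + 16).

Factor the denominator: s^3 + 4*s^2 + 4*s + 16 = (s + 4)*(s^2 + 4).
Partial fraction decomposition gives [-1/(s + 4)] + [-2*s/(s^2 + 4)] + [2/(s^2 + 4)].
Invert each term: -1/(s + 4) ↔ -e^(-4t); -2·s/(s^2 + 4) ↔ -2cos(2t); 1·2/(s^2 + 4) ↔ sin(2t).

sin(2*t) - 2*cos(2*t) - exp(-4*t)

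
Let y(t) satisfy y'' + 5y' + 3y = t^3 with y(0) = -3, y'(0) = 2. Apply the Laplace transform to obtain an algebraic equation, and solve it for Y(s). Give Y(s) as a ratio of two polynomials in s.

Y(s) = (-3*s^5 - 13*s^4 + 6)/(s^6 + 5*s^5 + 3*s^4)

Transform both sides with L{·}.
Using L{y''} = s^2 Y - s·y(0) - y'(0) and L{y'} = sY - y(0), with y(0) = -3, y'(0) = 2, the left side becomes (s^2 + 5*s + 3)Y - (-3*s - 13).
The right side is L{t^3} = 6/s^4.
So (s^2 + 5*s + 3)Y = 6/s^4 + (-3*s - 13).
Isolate Y and clear denominators.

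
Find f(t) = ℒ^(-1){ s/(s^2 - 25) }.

Since L{cosh(5t)} = s/(s^2 - 25), the inverse is cosh(5*t).

f(t) = cosh(5*t)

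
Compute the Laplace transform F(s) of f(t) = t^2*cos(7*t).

L{cos(7t)} = s/(s^2 + 49).
Then apply L{t^2·g(t)} = (-1)^2 d^2/ds^2[G(s)] with G(s) = s/(s^2 + 49):
differentiating 2 times and applying the sign gives 2*s*(s^2 - 147)/(s^2 + 49)^3.

F(s) = 2*s*(s^2 - 147)/(s^2 + 49)^3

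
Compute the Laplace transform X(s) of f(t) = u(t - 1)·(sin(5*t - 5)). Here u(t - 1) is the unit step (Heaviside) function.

By the second shifting theorem, L{u(t - c)·g(t - c)} = e^(-cs)·G(s) with c = 1 and G(s) = L{g(t)}.
L{sin(5t)} = 5/(s^2 + 25).

X(s) = 5*exp(-s)/(s^2 + 25)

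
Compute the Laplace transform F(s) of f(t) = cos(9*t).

F(s) = s/(s^2 + 81)

L{cos(9t)} = s/(s^2 + 81).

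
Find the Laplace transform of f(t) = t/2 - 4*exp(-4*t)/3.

The transform is linear, so treat each term independently.
(1/2)·[L{t} = 1!/s^2 = 1/s^2]; (-4/3)·[L{e^(-4t)} = 1/(s + 4)].

-4/(3*(s + 4)) + 1/(2*s^2)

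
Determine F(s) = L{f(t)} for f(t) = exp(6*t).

L{e^(6t)} = 1/(s - 6).

F(s) = 1/(s - 6)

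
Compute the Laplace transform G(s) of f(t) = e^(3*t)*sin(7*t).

L{sin(7t)} = 7/(s^2 + 49).
By the first shifting theorem, multiplying by e^(3t) replaces s with s - 3.

G(s) = 7/((s - 3)^2 + 49)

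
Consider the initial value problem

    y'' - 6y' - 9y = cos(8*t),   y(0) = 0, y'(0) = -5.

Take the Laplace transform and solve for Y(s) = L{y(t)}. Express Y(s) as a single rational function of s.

Y(s) = (-5*s^2 + s - 320)/(s^4 - 6*s^3 + 55*s^2 - 384*s - 576)

Take the Laplace transform of both sides.
The derivative rules (L{y''} = s^2 Y - s·y(0) - y'(0) and L{y'} = sY - y(0), with y(0) = 0, y'(0) = -5) turn the left side into (s^2 - 6*s - 9)Y - (-5).
The right side is L{cos(8*t)} = s/(s^2 + 64).
So (s^2 - 6*s - 9)Y = s/(s^2 + 64) + (-5).
Isolate Y and clear denominators.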